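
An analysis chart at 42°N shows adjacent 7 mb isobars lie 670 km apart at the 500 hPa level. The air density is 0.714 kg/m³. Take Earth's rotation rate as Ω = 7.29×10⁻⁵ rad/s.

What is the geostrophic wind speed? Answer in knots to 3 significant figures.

29.2 knots

Coriolis parameter at 42°N:
f = 2Ω sin φ = 2 × 7.29×10⁻⁵ × sin 42° = 9.76×10⁻⁵ s⁻¹
Pressure gradient: |∂P/∂n| = 700 Pa / 670000 m = 1.04×10⁻³ Pa/m
Geostrophic balance (pressure-gradient force = Coriolis force):
V_g = (1/(fρ)) |∂P/∂n| = 1.04×10⁻³ / (9.76×10⁻⁵ × 0.714) = 15.0 m/s
Converting: 15.0 m/s × 1.944 = 29.2 knots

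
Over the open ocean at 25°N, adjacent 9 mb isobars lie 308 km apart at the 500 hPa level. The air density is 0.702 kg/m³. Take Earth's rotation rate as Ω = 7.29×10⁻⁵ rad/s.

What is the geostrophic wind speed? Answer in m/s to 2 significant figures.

68 m/s

Coriolis parameter at 25°N:
f = 2Ω sin φ = 2 × 7.29×10⁻⁵ × sin 25° = 6.16×10⁻⁵ s⁻¹
Pressure gradient: |∂P/∂n| = 900 Pa / 308000 m = 2.92×10⁻³ Pa/m
Geostrophic balance (pressure-gradient force = Coriolis force):
V_g = (1/(fρ)) |∂P/∂n| = 2.92×10⁻³ / (6.16×10⁻⁵ × 0.702) = 67.6 m/s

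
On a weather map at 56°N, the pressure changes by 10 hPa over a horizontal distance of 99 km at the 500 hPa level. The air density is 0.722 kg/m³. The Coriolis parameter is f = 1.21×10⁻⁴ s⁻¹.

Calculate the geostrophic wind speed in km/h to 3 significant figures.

Pressure gradient: |∂P/∂n| = 1000 Pa / 99000 m = 1.01×10⁻² Pa/m
Geostrophic balance (pressure-gradient force = Coriolis force):
V_g = (1/(fρ)) |∂P/∂n| = 1.01×10⁻² / (1.21×10⁻⁴ × 0.722) = 116 m/s
Converting: 116 m/s × 3.6 = 416 km/h

416 km/h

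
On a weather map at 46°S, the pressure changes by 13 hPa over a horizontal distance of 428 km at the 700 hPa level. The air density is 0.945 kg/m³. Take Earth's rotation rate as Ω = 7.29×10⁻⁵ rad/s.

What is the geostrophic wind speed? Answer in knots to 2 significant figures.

Coriolis parameter at 46°S:
f = 2Ω sin φ = 2 × 7.29×10⁻⁵ × sin 46° = 1.05×10⁻⁴ s⁻¹
Pressure gradient: |∂P/∂n| = 1300 Pa / 428000 m = 3.04×10⁻³ Pa/m
Geostrophic balance (pressure-gradient force = Coriolis force):
V_g = (1/(fρ)) |∂P/∂n| = 3.04×10⁻³ / (1.05×10⁻⁴ × 0.945) = 30.6 m/s
Converting: 30.6 m/s × 1.944 = 60 knots

60 knots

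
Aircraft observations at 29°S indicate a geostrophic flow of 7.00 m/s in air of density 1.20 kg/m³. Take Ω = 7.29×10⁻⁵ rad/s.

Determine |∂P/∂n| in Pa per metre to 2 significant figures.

5.9×10⁻⁴ Pa/m

Coriolis parameter at 29°S:
f = 2Ω sin φ = 2 × 7.29×10⁻⁵ × sin 29° = 7.07×10⁻⁵ s⁻¹
Geostrophic balance rearranged: |∂P/∂n| = f ρ V_g
|∂P/∂n| = 7.07×10⁻⁵ × 1.20 × 7.00 = 5.94×10⁻⁴ Pa/m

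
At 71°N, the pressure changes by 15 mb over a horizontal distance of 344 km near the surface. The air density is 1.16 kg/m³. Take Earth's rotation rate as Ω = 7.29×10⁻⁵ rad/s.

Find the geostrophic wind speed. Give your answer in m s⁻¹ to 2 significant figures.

27 m s⁻¹

Coriolis parameter at 71°N:
f = 2Ω sin φ = 2 × 7.29×10⁻⁵ × sin 71° = 1.38×10⁻⁴ s⁻¹
Pressure gradient: |∂P/∂n| = 1500 Pa / 344000 m = 4.36×10⁻³ Pa/m
Geostrophic balance (pressure-gradient force = Coriolis force):
V_g = (1/(fρ)) |∂P/∂n| = 4.36×10⁻³ / (1.38×10⁻⁴ × 1.16) = 27.3 m/s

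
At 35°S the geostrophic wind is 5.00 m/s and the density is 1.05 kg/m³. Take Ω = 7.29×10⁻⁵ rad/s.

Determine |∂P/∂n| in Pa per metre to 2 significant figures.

Coriolis parameter at 35°S:
f = 2Ω sin φ = 2 × 7.29×10⁻⁵ × sin 35° = 8.36×10⁻⁵ s⁻¹
Geostrophic balance rearranged: |∂P/∂n| = f ρ V_g
|∂P/∂n| = 8.36×10⁻⁵ × 1.05 × 5.00 = 4.39×10⁻⁴ Pa/m

4.4×10⁻⁴ Pa/m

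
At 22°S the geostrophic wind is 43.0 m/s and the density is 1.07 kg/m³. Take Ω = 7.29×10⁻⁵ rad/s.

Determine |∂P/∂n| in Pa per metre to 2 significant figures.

Coriolis parameter at 22°S:
f = 2Ω sin φ = 2 × 7.29×10⁻⁵ × sin 22° = 5.46×10⁻⁵ s⁻¹
Geostrophic balance rearranged: |∂P/∂n| = f ρ V_g
|∂P/∂n| = 5.46×10⁻⁵ × 1.07 × 43.0 = 2.51×10⁻³ Pa/m

2.5×10⁻³ Pa/m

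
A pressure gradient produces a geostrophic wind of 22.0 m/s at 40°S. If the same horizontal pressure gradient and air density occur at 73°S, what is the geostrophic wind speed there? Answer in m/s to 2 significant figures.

With the same pressure gradient and density, V_g ∝ 1/f ∝ 1/sin φ.
V₂ = V₁ · sin φ₁ / sin φ₂ = 22.0 × sin 40° / sin 73°
V₂ = 22.0 × 0.6428/0.9563 = 15 m/s

15 m/s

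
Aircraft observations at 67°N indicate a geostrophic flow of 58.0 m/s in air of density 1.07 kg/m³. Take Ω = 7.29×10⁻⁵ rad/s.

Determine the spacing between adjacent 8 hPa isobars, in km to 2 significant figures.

96 km

Coriolis parameter at 67°N:
f = 2Ω sin φ = 2 × 7.29×10⁻⁵ × sin 67° = 1.34×10⁻⁴ s⁻¹
Geostrophic balance rearranged: |∂P/∂n| = f ρ V_g
|∂P/∂n| = 1.34×10⁻⁴ × 1.07 × 58.0 = 8.33×10⁻³ Pa/m
Isobar spacing: Δn = ΔP/|∂P/∂n| = 800 Pa / 8.33×10⁻³ Pa/m = 96049 m ≈ 96 km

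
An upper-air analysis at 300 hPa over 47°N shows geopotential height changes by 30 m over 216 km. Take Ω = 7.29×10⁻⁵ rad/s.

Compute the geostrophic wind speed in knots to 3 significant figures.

24.8 knots

Coriolis parameter at 47°N:
f = 2Ω sin φ = 2 × 7.29×10⁻⁵ × sin 47° = 1.07×10⁻⁴ s⁻¹
Height gradient: |∂Z/∂n| = 30 m / 216000 m = 1.39×10⁻⁴
On a pressure surface, geostrophic balance gives V_g = (g/f)|∂Z/∂n|:
V_g = 9.81 × 1.39×10⁻⁴ / 1.07×10⁻⁴ = 12.8 m/s
Converting: 12.8 m/s × 1.944 = 24.8 knots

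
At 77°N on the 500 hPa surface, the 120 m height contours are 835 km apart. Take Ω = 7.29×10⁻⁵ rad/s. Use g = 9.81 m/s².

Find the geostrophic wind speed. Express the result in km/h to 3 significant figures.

35.7 km/h

Coriolis parameter at 77°N:
f = 2Ω sin φ = 2 × 7.29×10⁻⁵ × sin 77° = 1.42×10⁻⁴ s⁻¹
Height gradient: |∂Z/∂n| = 120 m / 835000 m = 1.44×10⁻⁴
On a pressure surface, geostrophic balance gives V_g = (g/f)|∂Z/∂n|:
V_g = 9.81 × 1.44×10⁻⁴ / 1.42×10⁻⁴ = 9.92 m/s
Converting: 9.92 m/s × 3.6 = 35.7 km/h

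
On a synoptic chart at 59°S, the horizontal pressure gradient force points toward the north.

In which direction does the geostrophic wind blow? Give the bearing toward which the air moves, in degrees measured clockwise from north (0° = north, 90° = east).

The pressure-gradient force points toward the north (bearing 000°).
Geostrophic balance: in the Southern Hemisphere the Coriolis force deflects motion to the left, so the geostrophic wind blows 90° to the left of the pressure-gradient force (low pressure on the right).
Rotating 000° by 90° counterclockwise gives 270° — the wind blows toward the west.

270°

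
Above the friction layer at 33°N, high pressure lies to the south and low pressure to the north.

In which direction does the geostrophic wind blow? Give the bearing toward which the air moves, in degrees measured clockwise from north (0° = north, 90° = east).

090°

The pressure-gradient force points toward the north (bearing 000°).
Geostrophic balance: in the Northern Hemisphere the Coriolis force deflects motion to the right, so the geostrophic wind blows 90° to the right of the pressure-gradient force (low pressure on the left).
Rotating 000° by 90° clockwise gives 090° — the wind blows toward the east.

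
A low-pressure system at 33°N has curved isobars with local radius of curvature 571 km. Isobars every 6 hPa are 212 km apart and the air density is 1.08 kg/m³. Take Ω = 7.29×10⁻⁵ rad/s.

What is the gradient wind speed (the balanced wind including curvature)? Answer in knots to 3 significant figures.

Coriolis parameter at 33°N:
f = 2Ω sin φ = 2 × 7.29×10⁻⁵ × sin 33° = 7.94×10⁻⁵ s⁻¹
Pressure gradient: |∂P/∂n| = 600 Pa / 212000 m = 2.83×10⁻³ Pa/m
Geostrophic speed: V_g = |∂P/∂n|/(fρ) = 2.83×10⁻³/(7.94×10⁻⁵ × 1.08) = 33.0 m/s
Around a low, centrifugal force acts outward with Coriolis, so pressure-gradient force balances both:
(1/ρ)|∂P/∂n| = fV + V²/R  →  V² + fR·V − fR·V_g = 0
With fR = 7.94×10⁻⁵ × 571×10³ m = 45.3 m/s:
V = [−fR + √((fR)² + 4 fR V_g)]/2 = [−45.3 + √(45.3² + 4×45.3×33)]/2 = 22.2 m/s
Subgeostrophic (V < V_g = 33 m/s), as expected around a low.
Converting: 22.2 m/s × 1.944 = 43.1 knots

43.1 knots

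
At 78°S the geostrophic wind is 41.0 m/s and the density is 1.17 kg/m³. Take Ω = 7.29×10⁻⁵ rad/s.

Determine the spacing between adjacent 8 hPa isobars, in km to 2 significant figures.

120 km

Coriolis parameter at 78°S:
f = 2Ω sin φ = 2 × 7.29×10⁻⁵ × sin 78° = 1.43×10⁻⁴ s⁻¹
Geostrophic balance rearranged: |∂P/∂n| = f ρ V_g
|∂P/∂n| = 1.43×10⁻⁴ × 1.17 × 41.0 = 6.84×10⁻³ Pa/m
Isobar spacing: Δn = ΔP/|∂P/∂n| = 800 Pa / 6.84×10⁻³ Pa/m = 116939 m ≈ 120 km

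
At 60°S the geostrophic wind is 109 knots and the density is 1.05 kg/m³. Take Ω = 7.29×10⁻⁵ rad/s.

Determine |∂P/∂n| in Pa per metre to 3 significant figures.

Coriolis parameter at 60°S:
f = 2Ω sin φ = 2 × 7.29×10⁻⁵ × sin 60° = 1.26×10⁻⁴ s⁻¹
Wind speed in SI: 109 knots = 56.1 m/s
Geostrophic balance rearranged: |∂P/∂n| = f ρ V_g
|∂P/∂n| = 1.26×10⁻⁴ × 1.05 × 56.1 = 7.43×10⁻³ Pa/m

7.43×10⁻³ Pa/m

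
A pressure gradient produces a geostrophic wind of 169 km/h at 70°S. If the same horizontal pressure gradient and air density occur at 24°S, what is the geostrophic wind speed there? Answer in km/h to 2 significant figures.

390 km/h

With the same pressure gradient and density, V_g ∝ 1/f ∝ 1/sin φ.
V₂ = V₁ · sin φ₁ / sin φ₂ = 169 × sin 70° / sin 24°
V₂ = 169 × 0.9397/0.4067 = 390 km/h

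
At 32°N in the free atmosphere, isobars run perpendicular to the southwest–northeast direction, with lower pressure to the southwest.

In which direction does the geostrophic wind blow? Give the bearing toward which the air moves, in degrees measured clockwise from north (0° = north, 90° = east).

315°

The pressure-gradient force points toward the southwest (bearing 225°).
Geostrophic balance: in the Northern Hemisphere the Coriolis force deflects motion to the right, so the geostrophic wind blows 90° to the right of the pressure-gradient force (low pressure on the left).
Rotating 225° by 90° clockwise gives 315° — the wind blows toward the northwest.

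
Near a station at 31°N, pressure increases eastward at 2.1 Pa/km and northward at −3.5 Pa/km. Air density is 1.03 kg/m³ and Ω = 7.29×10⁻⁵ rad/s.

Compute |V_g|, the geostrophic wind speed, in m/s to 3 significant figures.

Coriolis parameter at 31°N:
f = 2Ω sin φ = 2 × 7.29×10⁻⁵ × sin 31° = 7.51×10⁻⁵ s⁻¹
Component geostrophic relations (x east, y north):
u_g = −(1/(fρ)) ∂P/∂y,  v_g = (1/(fρ)) ∂P/∂x
u_g = −(−3.5×10⁻³)/(7.51×10⁻⁵ × 1.03) = 45.3 m/s;  v_g = (2.1×10⁻³)/(7.51×10⁻⁵ × 1.03) = 27.2 m/s
|V_g| = √(u_g² + v_g²) = 52.8 m/s

52.8 m/s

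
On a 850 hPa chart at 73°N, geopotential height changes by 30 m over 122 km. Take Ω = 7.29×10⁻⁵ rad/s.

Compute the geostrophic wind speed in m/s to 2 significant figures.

Coriolis parameter at 73°N:
f = 2Ω sin φ = 2 × 7.29×10⁻⁵ × sin 73° = 1.39×10⁻⁴ s⁻¹
Height gradient: |∂Z/∂n| = 30 m / 122000 m = 2.46×10⁻⁴
On a pressure surface, geostrophic balance gives V_g = (g/f)|∂Z/∂n|:
V_g = 9.81 × 2.46×10⁻⁴ / 1.39×10⁻⁴ = 17.3 m/s

17 m/s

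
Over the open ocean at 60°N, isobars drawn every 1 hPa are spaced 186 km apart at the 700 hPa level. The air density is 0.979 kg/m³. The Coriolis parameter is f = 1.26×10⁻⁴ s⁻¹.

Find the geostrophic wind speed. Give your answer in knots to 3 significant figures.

8.47 knots

Pressure gradient: |∂P/∂n| = 100 Pa / 186000 m = 5.38×10⁻⁴ Pa/m
Geostrophic balance (pressure-gradient force = Coriolis force):
V_g = (1/(fρ)) |∂P/∂n| = 5.38×10⁻⁴ / (1.26×10⁻⁴ × 0.979) = 4.36 m/s
Converting: 4.36 m/s × 1.944 = 8.47 knots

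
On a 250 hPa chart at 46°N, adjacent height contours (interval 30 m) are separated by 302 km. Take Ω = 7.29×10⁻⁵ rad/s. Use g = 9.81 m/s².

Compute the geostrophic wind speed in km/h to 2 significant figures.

Coriolis parameter at 46°N:
f = 2Ω sin φ = 2 × 7.29×10⁻⁵ × sin 46° = 1.05×10⁻⁴ s⁻¹
Height gradient: |∂Z/∂n| = 30 m / 302000 m = 9.93×10⁻⁵
On a pressure surface, geostrophic balance gives V_g = (g/f)|∂Z/∂n|:
V_g = 9.81 × 9.93×10⁻⁵ / 1.05×10⁻⁴ = 9.29 m/s
Converting: 9.29 m/s × 3.6 = 33 km/h

33 km/h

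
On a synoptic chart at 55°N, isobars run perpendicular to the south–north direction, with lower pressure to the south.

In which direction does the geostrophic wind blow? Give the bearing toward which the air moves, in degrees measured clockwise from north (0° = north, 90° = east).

The pressure-gradient force points toward the south (bearing 180°).
Geostrophic balance: in the Northern Hemisphere the Coriolis force deflects motion to the right, so the geostrophic wind blows 90° to the right of the pressure-gradient force (low pressure on the left).
Rotating 180° by 90° clockwise gives 270° — the wind blows toward the west.

270°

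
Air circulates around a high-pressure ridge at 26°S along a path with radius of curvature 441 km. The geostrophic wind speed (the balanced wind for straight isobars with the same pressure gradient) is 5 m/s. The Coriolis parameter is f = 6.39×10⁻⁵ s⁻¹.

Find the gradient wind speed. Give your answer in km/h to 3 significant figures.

23.4 km/h

Around a high, pressure-gradient force acts outward with centrifugal, so Coriolis balances both:
fV = (1/ρ)|∂P/∂n| + V²/R  →  V² − fR·V + fR·V_g = 0
With fR = 6.39×10⁻⁵ × 441×10³ m = 28.2 m/s:
V = [fR − √((fR)² − 4 fR V_g)]/2 = [28.2 − √(28.2² − 4×28.2×5)]/2 = 6.5 m/s
Supergeostrophic (V > V_g = 5 m/s), as expected around a high.
Converting: 6.5 m/s × 3.6 = 23.4 km/h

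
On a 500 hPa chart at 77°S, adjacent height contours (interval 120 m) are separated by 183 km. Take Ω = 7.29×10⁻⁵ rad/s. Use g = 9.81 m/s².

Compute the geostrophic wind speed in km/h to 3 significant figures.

163 km/h

Coriolis parameter at 77°S:
f = 2Ω sin φ = 2 × 7.29×10⁻⁵ × sin 77° = 1.42×10⁻⁴ s⁻¹
Height gradient: |∂Z/∂n| = 120 m / 183000 m = 6.56×10⁻⁴
On a pressure surface, geostrophic balance gives V_g = (g/f)|∂Z/∂n|:
V_g = 9.81 × 6.56×10⁻⁴ / 1.42×10⁻⁴ = 45.3 m/s
Converting: 45.3 m/s × 3.6 = 163 km/h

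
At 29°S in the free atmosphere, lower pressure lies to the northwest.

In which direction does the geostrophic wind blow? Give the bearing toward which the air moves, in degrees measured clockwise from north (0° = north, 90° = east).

The pressure-gradient force points toward the northwest (bearing 315°).
Geostrophic balance: in the Southern Hemisphere the Coriolis force deflects motion to the left, so the geostrophic wind blows 90° to the left of the pressure-gradient force (low pressure on the right).
Rotating 315° by 90° counterclockwise gives 225° — the wind blows toward the southwest.

225°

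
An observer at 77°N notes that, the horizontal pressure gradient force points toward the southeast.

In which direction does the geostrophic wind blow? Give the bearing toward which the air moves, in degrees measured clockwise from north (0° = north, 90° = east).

225°

The pressure-gradient force points toward the southeast (bearing 135°).
Geostrophic balance: in the Northern Hemisphere the Coriolis force deflects motion to the right, so the geostrophic wind blows 90° to the right of the pressure-gradient force (low pressure on the left).
Rotating 135° by 90° clockwise gives 225° — the wind blows toward the southwest.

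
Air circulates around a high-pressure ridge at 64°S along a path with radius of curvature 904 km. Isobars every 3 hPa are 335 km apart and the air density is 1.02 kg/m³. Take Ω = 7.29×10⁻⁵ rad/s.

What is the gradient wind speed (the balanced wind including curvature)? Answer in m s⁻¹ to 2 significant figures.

Coriolis parameter at 64°S:
f = 2Ω sin φ = 2 × 7.29×10⁻⁵ × sin 64° = 1.31×10⁻⁴ s⁻¹
Pressure gradient: |∂P/∂n| = 300 Pa / 335000 m = 8.96×10⁻⁴ Pa/m
Geostrophic speed: V_g = |∂P/∂n|/(fρ) = 8.96×10⁻⁴/(1.31×10⁻⁴ × 1.02) = 6.70 m/s
Around a high, pressure-gradient force acts outward with centrifugal, so Coriolis balances both:
fV = (1/ρ)|∂P/∂n| + V²/R  →  V² − fR·V + fR·V_g = 0
With fR = 1.31×10⁻⁴ × 904×10³ m = 118 m/s:
V = [fR − √((fR)² − 4 fR V_g)]/2 = [118 − √(118² − 4×118×6.7)]/2 = 7.13 m/s
Supergeostrophic (V > V_g = 6.7 m/s), as expected around a high.

7.1 m s⁻¹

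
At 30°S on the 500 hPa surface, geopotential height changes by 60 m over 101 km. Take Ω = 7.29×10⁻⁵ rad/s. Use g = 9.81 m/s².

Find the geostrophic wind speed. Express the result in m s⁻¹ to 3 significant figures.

79.9 m s⁻¹

Coriolis parameter at 30°S:
f = 2Ω sin φ = 2 × 7.29×10⁻⁵ × sin 30° = 7.29×10⁻⁵ s⁻¹
Height gradient: |∂Z/∂n| = 60 m / 101000 m = 5.94×10⁻⁴
On a pressure surface, geostrophic balance gives V_g = (g/f)|∂Z/∂n|:
V_g = 9.81 × 5.94×10⁻⁴ / 7.29×10⁻⁵ = 79.9 m/s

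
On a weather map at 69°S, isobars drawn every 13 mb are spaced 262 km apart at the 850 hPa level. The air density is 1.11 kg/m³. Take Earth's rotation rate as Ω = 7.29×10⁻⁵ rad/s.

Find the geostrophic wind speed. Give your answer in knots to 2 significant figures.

Coriolis parameter at 69°S:
f = 2Ω sin φ = 2 × 7.29×10⁻⁵ × sin 69° = 1.36×10⁻⁴ s⁻¹
Pressure gradient: |∂P/∂n| = 1300 Pa / 262000 m = 4.96×10⁻³ Pa/m
Geostrophic balance (pressure-gradient force = Coriolis force):
V_g = (1/(fρ)) |∂P/∂n| = 4.96×10⁻³ / (1.36×10⁻⁴ × 1.11) = 32.8 m/s
Converting: 32.8 m/s × 1.944 = 64 knots

64 knots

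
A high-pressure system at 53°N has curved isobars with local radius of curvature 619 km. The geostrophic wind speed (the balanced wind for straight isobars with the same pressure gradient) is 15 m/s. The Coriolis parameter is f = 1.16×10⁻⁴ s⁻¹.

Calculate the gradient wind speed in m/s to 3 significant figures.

21.3 m/s

Around a high, pressure-gradient force acts outward with centrifugal, so Coriolis balances both:
fV = (1/ρ)|∂P/∂n| + V²/R  →  V² − fR·V + fR·V_g = 0
With fR = 1.16×10⁻⁴ × 619×10³ m = 71.8 m/s:
V = [fR − √((fR)² − 4 fR V_g)]/2 = [71.8 − √(71.8² − 4×71.8×15)]/2 = 21.3 m/s
Supergeostrophic (V > V_g = 15 m/s), as expected around a high.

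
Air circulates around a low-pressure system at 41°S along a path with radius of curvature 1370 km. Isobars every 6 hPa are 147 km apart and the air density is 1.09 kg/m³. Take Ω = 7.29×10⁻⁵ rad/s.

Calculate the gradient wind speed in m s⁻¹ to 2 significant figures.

32 m s⁻¹

Coriolis parameter at 41°S:
f = 2Ω sin φ = 2 × 7.29×10⁻⁵ × sin 41° = 9.57×10⁻⁵ s⁻¹
Pressure gradient: |∂P/∂n| = 600 Pa / 147000 m = 4.08×10⁻³ Pa/m
Geostrophic speed: V_g = |∂P/∂n|/(fρ) = 4.08×10⁻³/(9.57×10⁻⁵ × 1.09) = 39.1 m/s
Around a low, centrifugal force acts outward with Coriolis, so pressure-gradient force balances both:
(1/ρ)|∂P/∂n| = fV + V²/R  →  V² + fR·V − fR·V_g = 0
With fR = 9.57×10⁻⁵ × 1370×10³ m = 131 m/s:
V = [−fR + √((fR)² + 4 fR V_g)]/2 = [−131 + √(131² + 4×131×39.1)]/2 = 31.6 m/s
Subgeostrophic (V < V_g = 39.1 m/s), as expected around a low.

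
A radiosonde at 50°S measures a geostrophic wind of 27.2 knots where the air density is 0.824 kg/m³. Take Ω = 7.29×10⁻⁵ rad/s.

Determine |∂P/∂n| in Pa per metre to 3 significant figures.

1.29×10⁻³ Pa/m

Coriolis parameter at 50°S:
f = 2Ω sin φ = 2 × 7.29×10⁻⁵ × sin 50° = 1.12×10⁻⁴ s⁻¹
Wind speed in SI: 27.2 knots = 14.0 m/s
Geostrophic balance rearranged: |∂P/∂n| = f ρ V_g
|∂P/∂n| = 1.12×10⁻⁴ × 0.824 × 14.0 = 1.29×10⁻³ Pa/m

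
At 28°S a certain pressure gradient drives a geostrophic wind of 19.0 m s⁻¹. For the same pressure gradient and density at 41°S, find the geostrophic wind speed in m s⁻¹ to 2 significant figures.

With the same pressure gradient and density, V_g ∝ 1/f ∝ 1/sin φ.
V₂ = V₁ · sin φ₁ / sin φ₂ = 19.0 × sin 28° / sin 41°
V₂ = 19.0 × 0.4695/0.6561 = 14 m s⁻¹

14 m s⁻¹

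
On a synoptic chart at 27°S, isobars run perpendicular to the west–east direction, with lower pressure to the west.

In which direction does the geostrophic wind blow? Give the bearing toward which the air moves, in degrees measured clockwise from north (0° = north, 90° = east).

The pressure-gradient force points toward the west (bearing 270°).
Geostrophic balance: in the Southern Hemisphere the Coriolis force deflects motion to the left, so the geostrophic wind blows 90° to the left of the pressure-gradient force (low pressure on the right).
Rotating 270° by 90° counterclockwise gives 180° — the wind blows toward the south.

180°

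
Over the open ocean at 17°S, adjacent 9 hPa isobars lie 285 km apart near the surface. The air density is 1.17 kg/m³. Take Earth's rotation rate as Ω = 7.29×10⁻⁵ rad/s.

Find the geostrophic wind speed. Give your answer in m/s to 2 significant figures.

63 m/s

Coriolis parameter at 17°S:
f = 2Ω sin φ = 2 × 7.29×10⁻⁵ × sin 17° = 4.26×10⁻⁵ s⁻¹
Pressure gradient: |∂P/∂n| = 900 Pa / 285000 m = 3.16×10⁻³ Pa/m
Geostrophic balance (pressure-gradient force = Coriolis force):
V_g = (1/(fρ)) |∂P/∂n| = 3.16×10⁻³ / (4.26×10⁻⁵ × 1.17) = 63.3 m/s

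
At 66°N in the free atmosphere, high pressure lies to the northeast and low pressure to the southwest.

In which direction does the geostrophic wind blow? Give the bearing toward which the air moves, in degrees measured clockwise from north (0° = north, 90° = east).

The pressure-gradient force points toward the southwest (bearing 225°).
Geostrophic balance: in the Northern Hemisphere the Coriolis force deflects motion to the right, so the geostrophic wind blows 90° to the right of the pressure-gradient force (low pressure on the left).
Rotating 225° by 90° clockwise gives 315° — the wind blows toward the northwest.

315°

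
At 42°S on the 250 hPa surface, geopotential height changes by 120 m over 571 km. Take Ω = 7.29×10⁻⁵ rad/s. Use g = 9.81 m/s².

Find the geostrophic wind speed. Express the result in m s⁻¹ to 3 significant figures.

21.1 m s⁻¹

Coriolis parameter at 42°S:
f = 2Ω sin φ = 2 × 7.29×10⁻⁵ × sin 42° = 9.76×10⁻⁵ s⁻¹
Height gradient: |∂Z/∂n| = 120 m / 571000 m = 2.10×10⁻⁴
On a pressure surface, geostrophic balance gives V_g = (g/f)|∂Z/∂n|:
V_g = 9.81 × 2.10×10⁻⁴ / 9.76×10⁻⁵ = 21.1 m/s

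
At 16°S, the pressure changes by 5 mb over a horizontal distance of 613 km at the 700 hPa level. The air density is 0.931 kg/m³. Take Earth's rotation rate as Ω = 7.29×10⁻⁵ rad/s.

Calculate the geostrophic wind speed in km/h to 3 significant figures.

78.5 km/h

Coriolis parameter at 16°S:
f = 2Ω sin φ = 2 × 7.29×10⁻⁵ × sin 16° = 4.02×10⁻⁵ s⁻¹
Pressure gradient: |∂P/∂n| = 500 Pa / 613000 m = 8.16×10⁻⁴ Pa/m
Geostrophic balance (pressure-gradient force = Coriolis force):
V_g = (1/(fρ)) |∂P/∂n| = 8.16×10⁻⁴ / (4.02×10⁻⁵ × 0.931) = 21.8 m/s
Converting: 21.8 m/s × 3.6 = 78.5 km/h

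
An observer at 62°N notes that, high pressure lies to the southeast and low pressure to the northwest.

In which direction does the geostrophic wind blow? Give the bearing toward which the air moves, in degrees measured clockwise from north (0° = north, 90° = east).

045°

The pressure-gradient force points toward the northwest (bearing 315°).
Geostrophic balance: in the Northern Hemisphere the Coriolis force deflects motion to the right, so the geostrophic wind blows 90° to the right of the pressure-gradient force (low pressure on the left).
Rotating 315° by 90° clockwise gives 045° — the wind blows toward the northeast.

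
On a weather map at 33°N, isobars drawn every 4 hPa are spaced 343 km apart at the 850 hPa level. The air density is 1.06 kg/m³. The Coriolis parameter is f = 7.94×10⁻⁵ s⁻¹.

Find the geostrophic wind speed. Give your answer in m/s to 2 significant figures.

Pressure gradient: |∂P/∂n| = 400 Pa / 343000 m = 1.17×10⁻³ Pa/m
Geostrophic balance (pressure-gradient force = Coriolis force):
V_g = (1/(fρ)) |∂P/∂n| = 1.17×10⁻³ / (7.94×10⁻⁵ × 1.06) = 13.9 m/s

14 m/s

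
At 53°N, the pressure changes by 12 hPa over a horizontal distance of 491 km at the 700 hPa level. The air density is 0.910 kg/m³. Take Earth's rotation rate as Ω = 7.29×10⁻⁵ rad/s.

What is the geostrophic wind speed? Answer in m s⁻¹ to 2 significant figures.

Coriolis parameter at 53°N:
f = 2Ω sin φ = 2 × 7.29×10⁻⁵ × sin 53° = 1.16×10⁻⁴ s⁻¹
Pressure gradient: |∂P/∂n| = 1200 Pa / 491000 m = 2.44×10⁻³ Pa/m
Geostrophic balance (pressure-gradient force = Coriolis force):
V_g = (1/(fρ)) |∂P/∂n| = 2.44×10⁻³ / (1.16×10⁻⁴ × 0.910) = 23.1 m/s

23 m s⁻¹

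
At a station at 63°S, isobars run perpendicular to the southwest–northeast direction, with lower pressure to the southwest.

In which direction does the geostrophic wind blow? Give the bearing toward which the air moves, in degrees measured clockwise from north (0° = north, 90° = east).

135°

The pressure-gradient force points toward the southwest (bearing 225°).
Geostrophic balance: in the Southern Hemisphere the Coriolis force deflects motion to the left, so the geostrophic wind blows 90° to the left of the pressure-gradient force (low pressure on the right).
Rotating 225° by 90° counterclockwise gives 135° — the wind blows toward the southeast.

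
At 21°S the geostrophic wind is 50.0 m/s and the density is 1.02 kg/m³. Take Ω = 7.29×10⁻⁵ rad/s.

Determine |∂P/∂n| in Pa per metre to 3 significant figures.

2.66×10⁻³ Pa/m

Coriolis parameter at 21°S:
f = 2Ω sin φ = 2 × 7.29×10⁻⁵ × sin 21° = 5.23×10⁻⁵ s⁻¹
Geostrophic balance rearranged: |∂P/∂n| = f ρ V_g
|∂P/∂n| = 5.23×10⁻⁵ × 1.02 × 50.0 = 2.66×10⁻³ Pa/m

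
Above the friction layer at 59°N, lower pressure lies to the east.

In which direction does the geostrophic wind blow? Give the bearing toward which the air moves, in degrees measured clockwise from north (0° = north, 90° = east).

The pressure-gradient force points toward the east (bearing 090°).
Geostrophic balance: in the Northern Hemisphere the Coriolis force deflects motion to the right, so the geostrophic wind blows 90° to the right of the pressure-gradient force (low pressure on the left).
Rotating 090° by 90° clockwise gives 180° — the wind blows toward the south.

180°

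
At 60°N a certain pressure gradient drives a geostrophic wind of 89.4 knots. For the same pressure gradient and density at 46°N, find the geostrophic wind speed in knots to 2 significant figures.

With the same pressure gradient and density, V_g ∝ 1/f ∝ 1/sin φ.
V₂ = V₁ · sin φ₁ / sin φ₂ = 89.4 × sin 60° / sin 46°
V₂ = 89.4 × 0.8660/0.7193 = 110 knots

110 knots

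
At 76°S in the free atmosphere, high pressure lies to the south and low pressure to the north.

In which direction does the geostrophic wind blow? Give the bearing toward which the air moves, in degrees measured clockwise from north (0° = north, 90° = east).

270°

The pressure-gradient force points toward the north (bearing 000°).
Geostrophic balance: in the Southern Hemisphere the Coriolis force deflects motion to the left, so the geostrophic wind blows 90° to the left of the pressure-gradient force (low pressure on the right).
Rotating 000° by 90° counterclockwise gives 270° — the wind blows toward the west.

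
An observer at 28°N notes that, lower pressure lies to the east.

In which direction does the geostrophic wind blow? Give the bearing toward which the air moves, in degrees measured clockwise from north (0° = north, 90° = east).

180°

The pressure-gradient force points toward the east (bearing 090°).
Geostrophic balance: in the Northern Hemisphere the Coriolis force deflects motion to the right, so the geostrophic wind blows 90° to the right of the pressure-gradient force (low pressure on the left).
Rotating 090° by 90° clockwise gives 180° — the wind blows toward the south.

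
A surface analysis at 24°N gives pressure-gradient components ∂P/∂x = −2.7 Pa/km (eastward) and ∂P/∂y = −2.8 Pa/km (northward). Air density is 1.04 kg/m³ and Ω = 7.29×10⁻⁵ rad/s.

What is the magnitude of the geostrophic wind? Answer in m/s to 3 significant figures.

Coriolis parameter at 24°N:
f = 2Ω sin φ = 2 × 7.29×10⁻⁵ × sin 24° = 5.93×10⁻⁵ s⁻¹
Component geostrophic relations (x east, y north):
u_g = −(1/(fρ)) ∂P/∂y,  v_g = (1/(fρ)) ∂P/∂x
u_g = −(−2.8×10⁻³)/(5.93×10⁻⁵ × 1.04) = 45.4 m/s;  v_g = (−2.7×10⁻³)/(5.93×10⁻⁵ × 1.04) = −43.8 m/s
|V_g| = √(u_g² + v_g²) = 63.1 m/s

63.1 m/s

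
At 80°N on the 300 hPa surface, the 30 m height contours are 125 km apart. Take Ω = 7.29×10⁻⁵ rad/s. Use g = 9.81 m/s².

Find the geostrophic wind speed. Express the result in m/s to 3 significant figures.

Coriolis parameter at 80°N:
f = 2Ω sin φ = 2 × 7.29×10⁻⁵ × sin 80° = 1.44×10⁻⁴ s⁻¹
Height gradient: |∂Z/∂n| = 30 m / 125000 m = 2.40×10⁻⁴
On a pressure surface, geostrophic balance gives V_g = (g/f)|∂Z/∂n|:
V_g = 9.81 × 2.40×10⁻⁴ / 1.44×10⁻⁴ = 16.4 m/s

16.4 m/s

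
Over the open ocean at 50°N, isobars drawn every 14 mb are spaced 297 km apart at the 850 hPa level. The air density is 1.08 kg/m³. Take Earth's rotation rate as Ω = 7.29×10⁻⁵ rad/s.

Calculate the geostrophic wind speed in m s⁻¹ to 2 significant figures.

39 m s⁻¹

Coriolis parameter at 50°N:
f = 2Ω sin φ = 2 × 7.29×10⁻⁵ × sin 50° = 1.12×10⁻⁴ s⁻¹
Pressure gradient: |∂P/∂n| = 1400 Pa / 297000 m = 4.71×10⁻³ Pa/m
Geostrophic balance (pressure-gradient force = Coriolis force):
V_g = (1/(fρ)) |∂P/∂n| = 4.71×10⁻³ / (1.12×10⁻⁴ × 1.08) = 39.1 m/s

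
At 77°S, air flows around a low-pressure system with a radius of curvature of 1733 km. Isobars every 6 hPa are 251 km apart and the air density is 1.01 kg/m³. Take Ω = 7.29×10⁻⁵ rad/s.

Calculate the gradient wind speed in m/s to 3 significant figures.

Coriolis parameter at 77°S:
f = 2Ω sin φ = 2 × 7.29×10⁻⁵ × sin 77° = 1.42×10⁻⁴ s⁻¹
Pressure gradient: |∂P/∂n| = 600 Pa / 251000 m = 2.39×10⁻³ Pa/m
Geostrophic speed: V_g = |∂P/∂n|/(fρ) = 2.39×10⁻³/(1.42×10⁻⁴ × 1.01) = 16.7 m/s
Around a low, centrifugal force acts outward with Coriolis, so pressure-gradient force balances both:
(1/ρ)|∂P/∂n| = fV + V²/R  →  V² + fR·V − fR·V_g = 0
With fR = 1.42×10⁻⁴ × 1733×10³ m = 246 m/s:
V = [−fR + √((fR)² + 4 fR V_g)]/2 = [−246 + √(246² + 4×246×16.7)]/2 = 15.7 m/s
Subgeostrophic (V < V_g = 16.7 m/s), as expected around a low.

15.7 m/s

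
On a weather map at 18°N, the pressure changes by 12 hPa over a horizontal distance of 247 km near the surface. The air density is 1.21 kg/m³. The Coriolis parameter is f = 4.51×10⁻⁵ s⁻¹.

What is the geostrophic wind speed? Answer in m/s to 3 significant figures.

89.0 m/s

Pressure gradient: |∂P/∂n| = 1200 Pa / 247000 m = 4.86×10⁻³ Pa/m
Geostrophic balance (pressure-gradient force = Coriolis force):
V_g = (1/(fρ)) |∂P/∂n| = 4.86×10⁻³ / (4.51×10⁻⁵ × 1.21) = 89.0 m/s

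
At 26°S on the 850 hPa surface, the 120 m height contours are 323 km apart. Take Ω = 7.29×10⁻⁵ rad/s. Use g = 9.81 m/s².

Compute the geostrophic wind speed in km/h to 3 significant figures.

Coriolis parameter at 26°S:
f = 2Ω sin φ = 2 × 7.29×10⁻⁵ × sin 26° = 6.39×10⁻⁵ s⁻¹
Height gradient: |∂Z/∂n| = 120 m / 323000 m = 3.72×10⁻⁴
On a pressure surface, geostrophic balance gives V_g = (g/f)|∂Z/∂n|:
V_g = 9.81 × 3.72×10⁻⁴ / 6.39×10⁻⁵ = 57.0 m/s
Converting: 57.0 m/s × 3.6 = 205 km/h

205 km/h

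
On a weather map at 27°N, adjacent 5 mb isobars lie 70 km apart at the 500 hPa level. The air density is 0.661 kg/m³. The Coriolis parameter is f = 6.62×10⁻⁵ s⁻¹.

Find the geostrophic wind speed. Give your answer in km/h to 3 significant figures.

588 km/h

Pressure gradient: |∂P/∂n| = 500 Pa / 70000 m = 7.14×10⁻³ Pa/m
Geostrophic balance (pressure-gradient force = Coriolis force):
V_g = (1/(fρ)) |∂P/∂n| = 7.14×10⁻³ / (6.62×10⁻⁵ × 0.661) = 163 m/s
Converting: 163 m/s × 3.6 = 588 km/h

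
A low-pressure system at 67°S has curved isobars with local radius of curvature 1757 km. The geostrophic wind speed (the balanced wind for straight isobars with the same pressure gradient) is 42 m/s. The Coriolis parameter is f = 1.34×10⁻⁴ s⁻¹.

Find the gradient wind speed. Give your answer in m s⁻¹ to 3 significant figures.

Around a low, centrifugal force acts outward with Coriolis, so pressure-gradient force balances both:
(1/ρ)|∂P/∂n| = fV + V²/R  →  V² + fR·V − fR·V_g = 0
With fR = 1.34×10⁻⁴ × 1757×10³ m = 235 m/s:
V = [−fR + √((fR)² + 4 fR V_g)]/2 = [−235 + √(235² + 4×235×42)]/2 = 36.4 m/s
Subgeostrophic (V < V_g = 42 m/s), as expected around a low.

36.4 m s⁻¹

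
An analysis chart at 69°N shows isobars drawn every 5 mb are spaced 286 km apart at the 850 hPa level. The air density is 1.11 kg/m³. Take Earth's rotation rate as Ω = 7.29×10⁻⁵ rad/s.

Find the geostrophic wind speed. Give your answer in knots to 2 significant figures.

Coriolis parameter at 69°N:
f = 2Ω sin φ = 2 × 7.29×10⁻⁵ × sin 69° = 1.36×10⁻⁴ s⁻¹
Pressure gradient: |∂P/∂n| = 500 Pa / 286000 m = 1.75×10⁻³ Pa/m
Geostrophic balance (pressure-gradient force = Coriolis force):
V_g = (1/(fρ)) |∂P/∂n| = 1.75×10⁻³ / (1.36×10⁻⁴ × 1.11) = 11.6 m/s
Converting: 11.6 m/s × 1.944 = 22 knots

22 knots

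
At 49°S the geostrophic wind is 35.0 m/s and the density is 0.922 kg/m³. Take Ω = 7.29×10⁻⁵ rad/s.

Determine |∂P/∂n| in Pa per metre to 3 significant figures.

Coriolis parameter at 49°S:
f = 2Ω sin φ = 2 × 7.29×10⁻⁵ × sin 49° = 1.10×10⁻⁴ s⁻¹
Geostrophic balance rearranged: |∂P/∂n| = f ρ V_g
|∂P/∂n| = 1.10×10⁻⁴ × 0.922 × 35.0 = 3.55×10⁻³ Pa/m

3.55×10⁻³ Pa/m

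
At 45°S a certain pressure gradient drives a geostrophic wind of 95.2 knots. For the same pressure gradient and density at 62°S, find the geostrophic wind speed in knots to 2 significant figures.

With the same pressure gradient and density, V_g ∝ 1/f ∝ 1/sin φ.
V₂ = V₁ · sin φ₁ / sin φ₂ = 95.2 × sin 45° / sin 62°
V₂ = 95.2 × 0.7071/0.8829 = 76 knots

76 knots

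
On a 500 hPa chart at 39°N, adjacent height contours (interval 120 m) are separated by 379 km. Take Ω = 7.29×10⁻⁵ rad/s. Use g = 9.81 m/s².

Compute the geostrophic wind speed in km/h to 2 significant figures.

120 km/h

Coriolis parameter at 39°N:
f = 2Ω sin φ = 2 × 7.29×10⁻⁵ × sin 39° = 9.18×10⁻⁵ s⁻¹
Height gradient: |∂Z/∂n| = 120 m / 379000 m = 3.17×10⁻⁴
On a pressure surface, geostrophic balance gives V_g = (g/f)|∂Z/∂n|:
V_g = 9.81 × 3.17×10⁻⁴ / 9.18×10⁻⁵ = 33.9 m/s
Converting: 33.9 m/s × 3.6 = 120 km/h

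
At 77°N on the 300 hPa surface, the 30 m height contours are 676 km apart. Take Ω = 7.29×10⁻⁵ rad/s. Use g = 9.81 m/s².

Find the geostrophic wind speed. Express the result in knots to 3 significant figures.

5.96 knots

Coriolis parameter at 77°N:
f = 2Ω sin φ = 2 × 7.29×10⁻⁵ × sin 77° = 1.42×10⁻⁴ s⁻¹
Height gradient: |∂Z/∂n| = 30 m / 676000 m = 4.44×10⁻⁵
On a pressure surface, geostrophic balance gives V_g = (g/f)|∂Z/∂n|:
V_g = 9.81 × 4.44×10⁻⁵ / 1.42×10⁻⁴ = 3.06 m/s
Converting: 3.06 m/s × 1.944 = 5.96 knots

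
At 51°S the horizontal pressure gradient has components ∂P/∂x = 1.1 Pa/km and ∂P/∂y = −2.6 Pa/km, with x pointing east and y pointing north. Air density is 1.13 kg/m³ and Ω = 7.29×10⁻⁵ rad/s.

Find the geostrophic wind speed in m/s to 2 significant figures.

22 m/s

Coriolis parameter at 51°S:
f = 2Ω sin φ = 2 × 7.29×10⁻⁵ × sin 51° = 1.13×10⁻⁴ s⁻¹
In the Southern Hemisphere f is negative: f = −1.13×10⁻⁴ s⁻¹.
Component geostrophic relations (x east, y north):
u_g = −(1/(fρ)) ∂P/∂y,  v_g = (1/(fρ)) ∂P/∂x
u_g = −(−2.6×10⁻³)/(−1.13×10⁻⁴ × 1.13) = −20.3 m/s;  v_g = (1.1×10⁻³)/(−1.13×10⁻⁴ × 1.13) = −8.59 m/s
|V_g| = √(u_g² + v_g²) = 22.0 m/s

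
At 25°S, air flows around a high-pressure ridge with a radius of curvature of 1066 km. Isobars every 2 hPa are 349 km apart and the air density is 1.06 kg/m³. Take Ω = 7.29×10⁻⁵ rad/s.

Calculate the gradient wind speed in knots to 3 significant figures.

Coriolis parameter at 25°S:
f = 2Ω sin φ = 2 × 7.29×10⁻⁵ × sin 25° = 6.16×10⁻⁵ s⁻¹
Pressure gradient: |∂P/∂n| = 200 Pa / 349000 m = 5.73×10⁻⁴ Pa/m
Geostrophic speed: V_g = |∂P/∂n|/(fρ) = 5.73×10⁻⁴/(6.16×10⁻⁵ × 1.06) = 8.77 m/s
Around a high, pressure-gradient force acts outward with centrifugal, so Coriolis balances both:
fV = (1/ρ)|∂P/∂n| + V²/R  →  V² − fR·V + fR·V_g = 0
With fR = 6.16×10⁻⁵ × 1066×10³ m = 65.7 m/s:
V = [fR − √((fR)² − 4 fR V_g)]/2 = [65.7 − √(65.7² − 4×65.7×8.77)]/2 = 10.4 m/s
Supergeostrophic (V > V_g = 8.77 m/s), as expected around a high.
Converting: 10.4 m/s × 1.944 = 20.3 knots

20.3 knots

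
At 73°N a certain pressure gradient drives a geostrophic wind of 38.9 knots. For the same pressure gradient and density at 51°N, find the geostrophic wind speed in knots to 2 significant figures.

48 knots

With the same pressure gradient and density, V_g ∝ 1/f ∝ 1/sin φ.
V₂ = V₁ · sin φ₁ / sin φ₂ = 38.9 × sin 73° / sin 51°
V₂ = 38.9 × 0.9563/0.7771 = 48 knots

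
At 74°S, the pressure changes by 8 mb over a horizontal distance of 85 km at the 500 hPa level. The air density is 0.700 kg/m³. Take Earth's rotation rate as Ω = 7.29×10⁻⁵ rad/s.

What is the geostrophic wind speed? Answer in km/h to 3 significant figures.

345 km/h

Coriolis parameter at 74°S:
f = 2Ω sin φ = 2 × 7.29×10⁻⁵ × sin 74° = 1.40×10⁻⁴ s⁻¹
Pressure gradient: |∂P/∂n| = 800 Pa / 85000 m = 9.41×10⁻³ Pa/m
Geostrophic balance (pressure-gradient force = Coriolis force):
V_g = (1/(fρ)) |∂P/∂n| = 9.41×10⁻³ / (1.40×10⁻⁴ × 0.700) = 95.9 m/s
Converting: 95.9 m/s × 3.6 = 345 km/h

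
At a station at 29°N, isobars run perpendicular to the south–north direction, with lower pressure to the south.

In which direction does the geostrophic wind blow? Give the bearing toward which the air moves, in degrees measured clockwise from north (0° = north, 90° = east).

270°

The pressure-gradient force points toward the south (bearing 180°).
Geostrophic balance: in the Northern Hemisphere the Coriolis force deflects motion to the right, so the geostrophic wind blows 90° to the right of the pressure-gradient force (low pressure on the left).
Rotating 180° by 90° clockwise gives 270° — the wind blows toward the west.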